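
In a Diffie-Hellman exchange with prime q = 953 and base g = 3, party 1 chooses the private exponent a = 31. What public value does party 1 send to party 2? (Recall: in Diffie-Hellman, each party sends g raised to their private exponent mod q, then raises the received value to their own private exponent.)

Public value = 3^31 mod 953.
3^1 ≡ 3 (mod 953)
3^2 = (3^1)^2 ≡ 3^2 = 9 ≡ 9 (mod 953)
3^4 = (3^2)^2 ≡ 9^2 = 81 ≡ 81 (mod 953)
3^8 = (3^4)^2 ≡ 81^2 = 6561 ≡ 843 (mod 953)
3^16 = (3^8)^2 ≡ 843^2 = 710649 ≡ 664 (mod 953)
3^31 = 3^16 · 3^8 · 3^4 · 3^2 · 3^1 ≡ 664 · 843 · 81 · 9 · 3 ≡ 521 (mod 953).

521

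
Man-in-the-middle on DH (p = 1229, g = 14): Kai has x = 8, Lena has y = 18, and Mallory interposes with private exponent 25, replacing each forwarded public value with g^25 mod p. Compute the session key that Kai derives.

Kai receives Mallory's public value M = 14^25 mod 1229 instead of the honest one.
14^1 ≡ 14 (mod 1229)
14^2 = (14^1)^2 ≡ 14^2 = 196 ≡ 196 (mod 1229)
14^4 = (14^2)^2 ≡ 196^2 = 38416 ≡ 317 (mod 1229)
14^8 = (14^4)^2 ≡ 317^2 = 100489 ≡ 940 (mod 1229)
14^16 = (14^8)^2 ≡ 940^2 = 883600 ≡ 1178 (mod 1229)
14^25 = 14^16 · 14^8 · 14^1 ≡ 1178 · 940 · 14 ≡ 1103 (mod 1229).
So M = 1103. Kai computes K = M^8 mod 1229.
1103^1 ≡ 1103 (mod 1229)
1103^2 = (1103^1)^2 ≡ 1103^2 = 1216609 ≡ 1128 (mod 1229)
1103^4 = (1103^2)^2 ≡ 1128^2 = 1272384 ≡ 369 (mod 1229)
1103^8 = (1103^4)^2 ≡ 369^2 = 136161 ≡ 971 (mod 1229)

971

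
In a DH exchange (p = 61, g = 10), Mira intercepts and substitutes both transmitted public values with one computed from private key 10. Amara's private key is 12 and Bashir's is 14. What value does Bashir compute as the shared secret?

Bashir receives Mira's public value M = 10^10 mod 61 instead of the honest one.
10^1 ≡ 10 (mod 61)
10^2 = (10^1)^2 ≡ 10^2 = 100 ≡ 39 (mod 61)
10^4 = (10^2)^2 ≡ 39^2 = 1521 ≡ 57 (mod 61)
10^8 = (10^4)^2 ≡ 57^2 = 3249 ≡ 16 (mod 61)
10^10 = 10^8 · 10^2 ≡ 16 · 39 ≡ 14 (mod 61).
So M = 14. Bashir computes K = M^14 mod 61.
14^1 ≡ 14 (mod 61)
14^2 = (14^1)^2 ≡ 14^2 = 196 ≡ 13 (mod 61)
14^4 = (14^2)^2 ≡ 13^2 = 169 ≡ 47 (mod 61)
14^8 = (14^4)^2 ≡ 47^2 = 2209 ≡ 13 (mod 61)
14^14 = 14^8 · 14^4 · 14^2 ≡ 13 · 47 · 13 ≡ 13 (mod 61).

13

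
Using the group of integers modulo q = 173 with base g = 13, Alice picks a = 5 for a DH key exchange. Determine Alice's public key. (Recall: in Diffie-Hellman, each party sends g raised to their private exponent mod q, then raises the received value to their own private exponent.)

35

Public value = 13^5 mod 173.
13^1 ≡ 13 (mod 173)
13^2 = (13^1)^2 ≡ 13^2 = 169 ≡ 169 (mod 173)
13^4 = (13^2)^2 ≡ 169^2 = 28561 ≡ 16 (mod 173)
13^5 = 13^4 · 13^1 ≡ 16 · 13 ≡ 35 (mod 173).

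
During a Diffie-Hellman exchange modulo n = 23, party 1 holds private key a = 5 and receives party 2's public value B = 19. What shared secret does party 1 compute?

11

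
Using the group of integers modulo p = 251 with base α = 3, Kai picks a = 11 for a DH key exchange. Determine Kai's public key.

Public value = 3^11 (mod 251).
3^1 ≡ 3 (mod 251)
3^2 = (3^1)^2 ≡ 3^2 = 9 ≡ 9 (mod 251)
3^4 = (3^2)^2 ≡ 9^2 = 81 ≡ 81 (mod 251)
3^8 = (3^4)^2 ≡ 81^2 = 6561 ≡ 35 (mod 251)
3^11 = 3^8 · 3^2 · 3^1 ≡ 35 · 9 · 3 ≡ 192 (mod 251).

192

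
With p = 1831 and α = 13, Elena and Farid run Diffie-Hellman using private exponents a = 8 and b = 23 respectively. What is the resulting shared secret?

Elena sends A = α^a mod p = 13^8 mod 1831.
13^1 ≡ 13 (mod 1831)
13^2 = (13^1)^2 ≡ 13^2 = 169 ≡ 169 (mod 1831)
13^4 = (13^2)^2 ≡ 169^2 = 28561 ≡ 1096 (mod 1831)
13^8 = (13^4)^2 ≡ 1096^2 = 1201216 ≡ 80 (mod 1831)
So A = 80. Farid then computes K = A^b mod p = 80^23 mod 1831.
80^1 ≡ 80 (mod 1831)
80^2 = (80^1)^2 ≡ 80^2 = 6400 ≡ 907 (mod 1831)
80^4 = (80^2)^2 ≡ 907^2 = 822649 ≡ 530 (mod 1831)
80^8 = (80^4)^2 ≡ 530^2 = 280900 ≡ 757 (mod 1831)
80^16 = (80^8)^2 ≡ 757^2 = 573049 ≡ 1777 (mod 1831)
80^23 = 80^16 · 80^4 · 80^2 · 80^1 ≡ 1777 · 530 · 907 · 80 ≡ 1732 (mod 1831).

1732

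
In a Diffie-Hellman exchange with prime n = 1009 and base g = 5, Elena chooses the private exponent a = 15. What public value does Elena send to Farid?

Public value = 5^15 mod 1009.
5^1 ≡ 5 (mod 1009)
5^2 = (5^1)^2 ≡ 5^2 = 25 ≡ 25 (mod 1009)
5^4 = (5^2)^2 ≡ 25^2 = 625 ≡ 625 (mod 1009)
5^8 = (5^4)^2 ≡ 625^2 = 390625 ≡ 142 (mod 1009)
5^15 = 5^8 · 5^4 · 5^2 · 5^1 ≡ 142 · 625 · 25 · 5 ≡ 804 (mod 1009).

804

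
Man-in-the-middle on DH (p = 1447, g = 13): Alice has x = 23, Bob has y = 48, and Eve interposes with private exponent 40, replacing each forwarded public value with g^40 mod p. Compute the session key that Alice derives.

Alice receives Eve's public value M = 13^40 mod 1447 instead of the honest one.
13^1 ≡ 13 (mod 1447)
13^2 = (13^1)^2 ≡ 13^2 = 169 ≡ 169 (mod 1447)
13^4 = (13^2)^2 ≡ 169^2 = 28561 ≡ 1068 (mod 1447)
13^8 = (13^4)^2 ≡ 1068^2 = 1140624 ≡ 388 (mod 1447)
13^16 = (13^8)^2 ≡ 388^2 = 150544 ≡ 56 (mod 1447)
13^32 = (13^16)^2 ≡ 56^2 = 3136 ≡ 242 (mod 1447)
13^40 = 13^32 · 13^8 ≡ 242 · 388 ≡ 1288 (mod 1447).
So M = 1288. Alice computes K = M^23 mod 1447.
1288^1 ≡ 1288 (mod 1447)
1288^2 = (1288^1)^2 ≡ 1288^2 = 1658944 ≡ 682 (mod 1447)
1288^4 = (1288^2)^2 ≡ 682^2 = 465124 ≡ 637 (mod 1447)
1288^8 = (1288^4)^2 ≡ 637^2 = 405769 ≡ 609 (mod 1447)
1288^16 = (1288^8)^2 ≡ 609^2 = 370881 ≡ 449 (mod 1447)
1288^23 = 1288^16 · 1288^4 · 1288^2 · 1288^1 ≡ 449 · 637 · 682 · 1288 ≡ 519 (mod 1447).

519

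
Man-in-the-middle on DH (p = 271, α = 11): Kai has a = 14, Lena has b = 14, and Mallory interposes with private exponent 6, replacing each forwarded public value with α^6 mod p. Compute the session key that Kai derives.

Kai receives Mallory's public value M = 11^6 mod 271 instead of the honest one.
11^1 ≡ 11 (mod 271)
11^2 = (11^1)^2 ≡ 11^2 = 121 ≡ 121 (mod 271)
11^4 = (11^2)^2 ≡ 121^2 = 14641 ≡ 7 (mod 271)
11^6 = 11^4 · 11^2 ≡ 7 · 121 ≡ 34 (mod 271).
So M = 34. Kai computes K = M^14 mod 271.
34^1 ≡ 34 (mod 271)
34^2 = (34^1)^2 ≡ 34^2 = 1156 ≡ 72 (mod 271)
34^4 = (34^2)^2 ≡ 72^2 = 5184 ≡ 35 (mod 271)
34^8 = (34^4)^2 ≡ 35^2 = 1225 ≡ 141 (mod 271)
34^14 = 34^8 · 34^4 · 34^2 ≡ 141 · 35 · 72 ≡ 39 (mod 271).

39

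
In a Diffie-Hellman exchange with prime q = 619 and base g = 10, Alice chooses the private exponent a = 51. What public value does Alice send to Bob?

302

Public value = 10^51 (mod 619).
10^1 ≡ 10 (mod 619)
10^2 = (10^1)^2 ≡ 10^2 = 100 ≡ 100 (mod 619)
10^4 = (10^2)^2 ≡ 100^2 = 10000 ≡ 96 (mod 619)
10^8 = (10^4)^2 ≡ 96^2 = 9216 ≡ 550 (mod 619)
10^16 = (10^8)^2 ≡ 550^2 = 302500 ≡ 428 (mod 619)
10^32 = (10^16)^2 ≡ 428^2 = 183184 ≡ 579 (mod 619)
10^51 = 10^32 · 10^16 · 10^2 · 10^1 ≡ 579 · 428 · 100 · 10 ≡ 302 (mod 619).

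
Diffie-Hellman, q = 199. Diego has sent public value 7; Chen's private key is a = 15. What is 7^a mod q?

157

Shared key K = 7^15 mod 199.
7^1 ≡ 7 (mod 199)
7^2 = (7^1)^2 ≡ 7^2 = 49 ≡ 49 (mod 199)
7^4 = (7^2)^2 ≡ 49^2 = 2401 ≡ 13 (mod 199)
7^8 = (7^4)^2 ≡ 13^2 = 169 ≡ 169 (mod 199)
7^15 = 7^8 · 7^4 · 7^2 · 7^1 ≡ 169 · 13 · 49 · 7 ≡ 157 (mod 199).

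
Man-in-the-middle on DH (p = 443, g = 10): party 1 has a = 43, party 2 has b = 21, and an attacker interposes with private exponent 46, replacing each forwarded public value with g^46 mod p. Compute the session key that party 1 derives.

61

Party 1 receives an attacker's public value M = 10^46 mod 443 instead of the honest one.
10^1 ≡ 10 (mod 443)
10^2 = (10^1)^2 ≡ 10^2 = 100 ≡ 100 (mod 443)
10^4 = (10^2)^2 ≡ 100^2 = 10000 ≡ 254 (mod 443)
10^8 = (10^4)^2 ≡ 254^2 = 64516 ≡ 281 (mod 443)
10^16 = (10^8)^2 ≡ 281^2 = 78961 ≡ 107 (mod 443)
10^32 = (10^16)^2 ≡ 107^2 = 11449 ≡ 374 (mod 443)
10^46 = 10^32 · 10^8 · 10^4 · 10^2 ≡ 374 · 281 · 254 · 100 ≡ 285 (mod 443).
So M = 285. Party 1 computes K = M^43 mod 443.
285^1 ≡ 285 (mod 443)
285^2 = (285^1)^2 ≡ 285^2 = 81225 ≡ 156 (mod 443)
285^4 = (285^2)^2 ≡ 156^2 = 24336 ≡ 414 (mod 443)
285^8 = (285^4)^2 ≡ 414^2 = 171396 ≡ 398 (mod 443)
285^16 = (285^8)^2 ≡ 398^2 = 158404 ≡ 253 (mod 443)
285^32 = (285^16)^2 ≡ 253^2 = 64009 ≡ 217 (mod 443)
285^43 = 285^32 · 285^8 · 285^2 · 285^1 ≡ 217 · 398 · 156 · 285 ≡ 61 (mod 443).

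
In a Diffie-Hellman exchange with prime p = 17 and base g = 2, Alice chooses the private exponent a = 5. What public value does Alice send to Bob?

15

Public value = 2^5 mod 17.
2^1 ≡ 2 (mod 17)
2^2 = (2^1)^2 ≡ 2^2 = 4 ≡ 4 (mod 17)
2^4 = (2^2)^2 ≡ 4^2 = 16 ≡ 16 (mod 17)
2^5 = 2^4 · 2^1 ≡ 16 · 2 ≡ 15 (mod 17).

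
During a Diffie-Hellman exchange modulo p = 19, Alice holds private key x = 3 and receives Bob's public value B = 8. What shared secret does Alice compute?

18

Shared key K = 8^3 mod 19.
8^1 ≡ 8 (mod 19)
8^2 = (8^1)^2 ≡ 8^2 = 64 ≡ 7 (mod 19)
8^3 = 8^2 · 8^1 ≡ 7 · 8 ≡ 18 (mod 19).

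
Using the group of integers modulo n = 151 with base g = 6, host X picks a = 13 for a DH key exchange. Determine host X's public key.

Public value = 6^{13} \pmod{151}.
6^1 ≡ 6 (mod 151)
6^2 = (6^1)^2 ≡ 6^2 = 36 ≡ 36 (mod 151)
6^4 = (6^2)^2 ≡ 36^2 = 1296 ≡ 88 (mod 151)
6^8 = (6^4)^2 ≡ 88^2 = 7744 ≡ 43 (mod 151)
6^13 = 6^8 · 6^4 · 6^1 ≡ 43 · 88 · 6 ≡ 54 (mod 151).

54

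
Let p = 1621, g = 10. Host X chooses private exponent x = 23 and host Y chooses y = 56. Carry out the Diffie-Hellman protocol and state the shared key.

1364

Host X sends A = g^x mod p = 10^23 mod 1621.
10^1 ≡ 10 (mod 1621)
10^2 = (10^1)^2 ≡ 10^2 = 100 ≡ 100 (mod 1621)
10^4 = (10^2)^2 ≡ 100^2 = 10000 ≡ 274 (mod 1621)
10^8 = (10^4)^2 ≡ 274^2 = 75076 ≡ 510 (mod 1621)
10^16 = (10^8)^2 ≡ 510^2 = 260100 ≡ 740 (mod 1621)
10^23 = 10^16 · 10^4 · 10^2 · 10^1 ≡ 740 · 274 · 100 · 10 ≡ 457 (mod 1621).
So A = 457. Host Y then computes K = A^y mod p = 457^56 mod 1621.
457^1 ≡ 457 (mod 1621)
457^2 = (457^1)^2 ≡ 457^2 = 208849 ≡ 1361 (mod 1621)
457^4 = (457^2)^2 ≡ 1361^2 = 1852321 ≡ 1139 (mod 1621)
457^8 = (457^4)^2 ≡ 1139^2 = 1297321 ≡ 521 (mod 1621)
457^16 = (457^8)^2 ≡ 521^2 = 271441 ≡ 734 (mod 1621)
457^32 = (457^16)^2 ≡ 734^2 = 538756 ≡ 584 (mod 1621)
457^56 = 457^32 · 457^16 · 457^8 ≡ 584 · 734 · 521 ≡ 1364 (mod 1621).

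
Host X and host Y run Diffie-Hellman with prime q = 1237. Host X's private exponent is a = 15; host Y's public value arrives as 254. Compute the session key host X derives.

Shared key K = 254^15 mod 1237.
254^1 ≡ 254 (mod 1237)
254^2 = (254^1)^2 ≡ 254^2 = 64516 ≡ 192 (mod 1237)
254^4 = (254^2)^2 ≡ 192^2 = 36864 ≡ 991 (mod 1237)
254^8 = (254^4)^2 ≡ 991^2 = 982081 ≡ 1140 (mod 1237)
254^15 = 254^8 · 254^4 · 254^2 · 254^1 ≡ 1140 · 991 · 192 · 254 ≡ 451 (mod 1237).

451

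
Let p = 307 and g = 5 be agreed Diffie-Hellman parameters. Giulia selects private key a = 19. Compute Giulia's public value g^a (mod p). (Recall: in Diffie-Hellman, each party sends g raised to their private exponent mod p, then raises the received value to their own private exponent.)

Public value = 5^19 (mod 307).
5^1 ≡ 5 (mod 307)
5^2 = (5^1)^2 ≡ 5^2 = 25 ≡ 25 (mod 307)
5^4 = (5^2)^2 ≡ 25^2 = 625 ≡ 11 (mod 307)
5^8 = (5^4)^2 ≡ 11^2 = 121 ≡ 121 (mod 307)
5^16 = (5^8)^2 ≡ 121^2 = 14641 ≡ 212 (mod 307)
5^19 = 5^16 · 5^2 · 5^1 ≡ 212 · 25 · 5 ≡ 98 (mod 307).

98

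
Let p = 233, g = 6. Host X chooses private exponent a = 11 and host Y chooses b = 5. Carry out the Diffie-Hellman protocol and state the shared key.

156

Host Y sends B = g^b mod p = 6^5 mod 233.
6^1 ≡ 6 (mod 233)
6^2 = (6^1)^2 ≡ 6^2 = 36 ≡ 36 (mod 233)
6^4 = (6^2)^2 ≡ 36^2 = 1296 ≡ 131 (mod 233)
6^5 = 6^4 · 6^1 ≡ 131 · 6 ≡ 87 (mod 233).
So B = 87. Host X then computes K = B^a mod p = 87^11 mod 233.
87^1 ≡ 87 (mod 233)
87^2 = (87^1)^2 ≡ 87^2 = 7569 ≡ 113 (mod 233)
87^4 = (87^2)^2 ≡ 113^2 = 12769 ≡ 187 (mod 233)
87^8 = (87^4)^2 ≡ 187^2 = 34969 ≡ 19 (mod 233)
87^11 = 87^8 · 87^2 · 87^1 ≡ 19 · 113 · 87 ≡ 156 (mod 233).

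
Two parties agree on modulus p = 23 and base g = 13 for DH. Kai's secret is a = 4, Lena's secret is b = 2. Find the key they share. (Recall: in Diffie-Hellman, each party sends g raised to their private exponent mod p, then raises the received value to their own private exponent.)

2

Lena sends B = g^b mod p = 13^2 mod 23.
13^1 ≡ 13 (mod 23)
13^2 = (13^1)^2 ≡ 13^2 = 169 ≡ 8 (mod 23)
So B = 8. Kai then computes K = B^a mod p = 8^4 mod 23.
8^1 ≡ 8 (mod 23)
8^2 = (8^1)^2 ≡ 8^2 = 64 ≡ 18 (mod 23)
8^4 = (8^2)^2 ≡ 18^2 = 324 ≡ 2 (mod 23)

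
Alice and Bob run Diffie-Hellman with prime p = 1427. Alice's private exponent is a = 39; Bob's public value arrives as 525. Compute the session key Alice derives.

Shared key K = 525^39 mod 1427.
525^1 ≡ 525 (mod 1427)
525^2 = (525^1)^2 ≡ 525^2 = 275625 ≡ 214 (mod 1427)
525^4 = (525^2)^2 ≡ 214^2 = 45796 ≡ 132 (mod 1427)
525^8 = (525^4)^2 ≡ 132^2 = 17424 ≡ 300 (mod 1427)
525^16 = (525^8)^2 ≡ 300^2 = 90000 ≡ 99 (mod 1427)
525^32 = (525^16)^2 ≡ 99^2 = 9801 ≡ 1239 (mod 1427)
525^39 = 525^32 · 525^4 · 525^2 · 525^1 ≡ 1239 · 132 · 214 · 525 ≡ 708 (mod 1427).

708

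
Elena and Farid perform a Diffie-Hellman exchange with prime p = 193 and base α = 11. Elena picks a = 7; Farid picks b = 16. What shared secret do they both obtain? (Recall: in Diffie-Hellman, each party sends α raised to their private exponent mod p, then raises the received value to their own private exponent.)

Farid sends B = α^b mod p = 11^16 mod 193.
11^1 ≡ 11 (mod 193)
11^2 = (11^1)^2 ≡ 11^2 = 121 ≡ 121 (mod 193)
11^4 = (11^2)^2 ≡ 121^2 = 14641 ≡ 166 (mod 193)
11^8 = (11^4)^2 ≡ 166^2 = 27556 ≡ 150 (mod 193)
11^16 = (11^8)^2 ≡ 150^2 = 22500 ≡ 112 (mod 193)
So B = 112. Elena then computes K = B^a mod p = 112^7 mod 193.
112^1 ≡ 112 (mod 193)
112^2 = (112^1)^2 ≡ 112^2 = 12544 ≡ 192 (mod 193)
112^4 = (112^2)^2 ≡ 192^2 = 36864 ≡ 1 (mod 193)
112^7 = 112^4 · 112^2 · 112^1 ≡ 1 · 192 · 112 ≡ 81 (mod 193).

81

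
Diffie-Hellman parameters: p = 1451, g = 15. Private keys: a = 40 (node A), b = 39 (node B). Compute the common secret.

Node A sends A = g^a mod p = 15^40 mod 1451.
15^1 ≡ 15 (mod 1451)
15^2 = (15^1)^2 ≡ 15^2 = 225 ≡ 225 (mod 1451)
15^4 = (15^2)^2 ≡ 225^2 = 50625 ≡ 1291 (mod 1451)
15^8 = (15^4)^2 ≡ 1291^2 = 1666681 ≡ 933 (mod 1451)
15^16 = (15^8)^2 ≡ 933^2 = 870489 ≡ 1340 (mod 1451)
15^32 = (15^16)^2 ≡ 1340^2 = 1795600 ≡ 713 (mod 1451)
15^40 = 15^32 · 15^8 ≡ 713 · 933 ≡ 671 (mod 1451).
So A = 671. Node B then computes K = A^b mod p = 671^39 mod 1451.
671^1 ≡ 671 (mod 1451)
671^2 = (671^1)^2 ≡ 671^2 = 450241 ≡ 431 (mod 1451)
671^4 = (671^2)^2 ≡ 431^2 = 185761 ≡ 33 (mod 1451)
671^8 = (671^4)^2 ≡ 33^2 = 1089 ≡ 1089 (mod 1451)
671^16 = (671^8)^2 ≡ 1089^2 = 1185921 ≡ 454 (mod 1451)
671^32 = (671^16)^2 ≡ 454^2 = 206116 ≡ 74 (mod 1451)
671^39 = 671^32 · 671^4 · 671^2 · 671^1 ≡ 74 · 33 · 431 · 671 ≡ 1024 (mod 1451).

1024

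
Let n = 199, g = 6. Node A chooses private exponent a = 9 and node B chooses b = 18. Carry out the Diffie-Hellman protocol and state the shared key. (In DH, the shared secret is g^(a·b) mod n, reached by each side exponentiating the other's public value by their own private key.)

Node B sends B = g^b mod n = 6^18 mod 199.
6^1 ≡ 6 (mod 199)
6^2 = (6^1)^2 ≡ 6^2 = 36 ≡ 36 (mod 199)
6^4 = (6^2)^2 ≡ 36^2 = 1296 ≡ 102 (mod 199)
6^8 = (6^4)^2 ≡ 102^2 = 10404 ≡ 56 (mod 199)
6^16 = (6^8)^2 ≡ 56^2 = 3136 ≡ 151 (mod 199)
6^18 = 6^16 · 6^2 ≡ 151 · 36 ≡ 63 (mod 199).
So B = 63. Node A then computes K = B^a mod n = 63^9 mod 199.
63^1 ≡ 63 (mod 199)
63^2 = (63^1)^2 ≡ 63^2 = 3969 ≡ 188 (mod 199)
63^4 = (63^2)^2 ≡ 188^2 = 35344 ≡ 121 (mod 199)
63^8 = (63^4)^2 ≡ 121^2 = 14641 ≡ 114 (mod 199)
63^9 = 63^8 · 63^1 ≡ 114 · 63 ≡ 18 (mod 199).

18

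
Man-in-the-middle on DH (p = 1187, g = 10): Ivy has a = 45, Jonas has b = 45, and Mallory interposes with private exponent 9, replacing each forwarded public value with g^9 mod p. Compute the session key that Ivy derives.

484

Ivy receives Mallory's public value M = 10^9 mod 1187 instead of the honest one.
10^1 ≡ 10 (mod 1187)
10^2 = (10^1)^2 ≡ 10^2 = 100 ≡ 100 (mod 1187)
10^4 = (10^2)^2 ≡ 100^2 = 10000 ≡ 504 (mod 1187)
10^8 = (10^4)^2 ≡ 504^2 = 254016 ≡ 1185 (mod 1187)
10^9 = 10^8 · 10^1 ≡ 1185 · 10 ≡ 1167 (mod 1187).
So M = 1167. Ivy computes K = M^45 mod 1187.
1167^1 ≡ 1167 (mod 1187)
1167^2 = (1167^1)^2 ≡ 1167^2 = 1361889 ≡ 400 (mod 1187)
1167^4 = (1167^2)^2 ≡ 400^2 = 160000 ≡ 942 (mod 1187)
1167^8 = (1167^4)^2 ≡ 942^2 = 887364 ≡ 675 (mod 1187)
1167^16 = (1167^8)^2 ≡ 675^2 = 455625 ≡ 1004 (mod 1187)
1167^32 = (1167^16)^2 ≡ 1004^2 = 1008016 ≡ 253 (mod 1187)
1167^45 = 1167^32 · 1167^8 · 1167^4 · 1167^1 ≡ 253 · 675 · 942 · 1167 ≡ 484 (mod 1187).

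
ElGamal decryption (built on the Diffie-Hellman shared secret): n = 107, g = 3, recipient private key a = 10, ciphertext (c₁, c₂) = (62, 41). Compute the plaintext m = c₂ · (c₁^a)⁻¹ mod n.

19

Shared mask s = c₁^a mod n = 62^10 mod 107.
62^1 ≡ 62 (mod 107)
62^2 = (62^1)^2 ≡ 62^2 = 3844 ≡ 99 (mod 107)
62^4 = (62^2)^2 ≡ 99^2 = 9801 ≡ 64 (mod 107)
62^8 = (62^4)^2 ≡ 64^2 = 4096 ≡ 30 (mod 107)
62^10 = 62^8 · 62^2 ≡ 30 · 99 ≡ 81 (mod 107).
So s = 81; s⁻¹ ≡ 37 (mod 107).
m = c₂ · s⁻¹ mod 107 = 41 · 37 mod 107 = 19.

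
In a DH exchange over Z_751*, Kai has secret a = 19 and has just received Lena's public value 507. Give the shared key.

705

Shared key K = 507^19 mod 751.
507^1 ≡ 507 (mod 751)
507^2 = (507^1)^2 ≡ 507^2 = 257049 ≡ 207 (mod 751)
507^4 = (507^2)^2 ≡ 207^2 = 42849 ≡ 42 (mod 751)
507^8 = (507^4)^2 ≡ 42^2 = 1764 ≡ 262 (mod 751)
507^16 = (507^8)^2 ≡ 262^2 = 68644 ≡ 303 (mod 751)
507^19 = 507^16 · 507^2 · 507^1 ≡ 303 · 207 · 507 ≡ 705 (mod 751).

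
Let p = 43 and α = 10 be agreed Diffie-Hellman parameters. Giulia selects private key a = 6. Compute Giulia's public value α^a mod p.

Public value = 10^6 mod 43.
10^1 ≡ 10 (mod 43)
10^2 = (10^1)^2 ≡ 10^2 = 100 ≡ 14 (mod 43)
10^4 = (10^2)^2 ≡ 14^2 = 196 ≡ 24 (mod 43)
10^6 = 10^4 · 10^2 ≡ 24 · 14 ≡ 35 (mod 43).

35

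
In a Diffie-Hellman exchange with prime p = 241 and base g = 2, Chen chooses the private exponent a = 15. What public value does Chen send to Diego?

233

Public value = 2^15 (mod 241).
2^1 ≡ 2 (mod 241)
2^2 = (2^1)^2 ≡ 2^2 = 4 ≡ 4 (mod 241)
2^4 = (2^2)^2 ≡ 4^2 = 16 ≡ 16 (mod 241)
2^8 = (2^4)^2 ≡ 16^2 = 256 ≡ 15 (mod 241)
2^15 = 2^8 · 2^4 · 2^2 · 2^1 ≡ 15 · 16 · 4 · 2 ≡ 233 (mod 241).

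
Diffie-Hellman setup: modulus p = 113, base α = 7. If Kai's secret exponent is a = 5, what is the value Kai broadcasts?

83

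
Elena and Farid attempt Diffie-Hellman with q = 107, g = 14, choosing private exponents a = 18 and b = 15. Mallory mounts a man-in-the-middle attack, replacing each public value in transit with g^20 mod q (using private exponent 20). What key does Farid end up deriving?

Farid receives Mallory's public value M = 14^20 mod 107 instead of the honest one.
14^1 ≡ 14 (mod 107)
14^2 = (14^1)^2 ≡ 14^2 = 196 ≡ 89 (mod 107)
14^4 = (14^2)^2 ≡ 89^2 = 7921 ≡ 3 (mod 107)
14^8 = (14^4)^2 ≡ 3^2 = 9 ≡ 9 (mod 107)
14^16 = (14^8)^2 ≡ 9^2 = 81 ≡ 81 (mod 107)
14^20 = 14^16 · 14^4 ≡ 81 · 3 ≡ 29 (mod 107).
So M = 29. Farid computes K = M^15 mod 107.
29^1 ≡ 29 (mod 107)
29^2 = (29^1)^2 ≡ 29^2 = 841 ≡ 92 (mod 107)
29^4 = (29^2)^2 ≡ 92^2 = 8464 ≡ 11 (mod 107)
29^8 = (29^4)^2 ≡ 11^2 = 121 ≡ 14 (mod 107)
29^15 = 29^8 · 29^4 · 29^2 · 29^1 ≡ 14 · 11 · 92 · 29 ≡ 99 (mod 107).

99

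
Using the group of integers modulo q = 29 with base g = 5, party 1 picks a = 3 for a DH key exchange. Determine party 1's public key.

Public value = 5^3 (mod 29).
5^1 ≡ 5 (mod 29)
5^2 = (5^1)^2 ≡ 5^2 = 25 ≡ 25 (mod 29)
5^3 = 5^2 · 5^1 ≡ 25 · 5 ≡ 9 (mod 29).

9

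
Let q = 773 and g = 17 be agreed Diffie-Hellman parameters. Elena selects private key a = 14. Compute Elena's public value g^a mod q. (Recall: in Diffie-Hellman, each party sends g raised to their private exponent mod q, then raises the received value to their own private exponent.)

Public value = 17^14 mod 773.
17^1 ≡ 17 (mod 773)
17^2 = (17^1)^2 ≡ 17^2 = 289 ≡ 289 (mod 773)
17^4 = (17^2)^2 ≡ 289^2 = 83521 ≡ 37 (mod 773)
17^8 = (17^4)^2 ≡ 37^2 = 1369 ≡ 596 (mod 773)
17^14 = 17^8 · 17^4 · 17^2 ≡ 596 · 37 · 289 ≡ 416 (mod 773).

416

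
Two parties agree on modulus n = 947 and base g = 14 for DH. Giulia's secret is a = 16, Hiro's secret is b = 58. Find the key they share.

Hiro sends B = g^b mod n = 14^58 mod 947.
14^1 ≡ 14 (mod 947)
14^2 = (14^1)^2 ≡ 14^2 = 196 ≡ 196 (mod 947)
14^4 = (14^2)^2 ≡ 196^2 = 38416 ≡ 536 (mod 947)
14^8 = (14^4)^2 ≡ 536^2 = 287296 ≡ 355 (mod 947)
14^16 = (14^8)^2 ≡ 355^2 = 126025 ≡ 74 (mod 947)
14^32 = (14^16)^2 ≡ 74^2 = 5476 ≡ 741 (mod 947)
14^58 = 14^32 · 14^16 · 14^8 · 14^2 ≡ 741 · 74 · 355 · 196 ≡ 360 (mod 947).
So B = 360. Giulia then computes K = B^a mod n = 360^16 mod 947.
360^1 ≡ 360 (mod 947)
360^2 = (360^1)^2 ≡ 360^2 = 129600 ≡ 808 (mod 947)
360^4 = (360^2)^2 ≡ 808^2 = 652864 ≡ 381 (mod 947)
360^8 = (360^4)^2 ≡ 381^2 = 145161 ≡ 270 (mod 947)
360^16 = (360^8)^2 ≡ 270^2 = 72900 ≡ 928 (mod 947)

928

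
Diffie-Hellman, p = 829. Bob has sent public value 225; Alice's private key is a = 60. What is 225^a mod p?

11

Shared key K = 225^60 mod 829.
225^1 ≡ 225 (mod 829)
225^2 = (225^1)^2 ≡ 225^2 = 50625 ≡ 56 (mod 829)
225^4 = (225^2)^2 ≡ 56^2 = 3136 ≡ 649 (mod 829)
225^8 = (225^4)^2 ≡ 649^2 = 421201 ≡ 69 (mod 829)
225^16 = (225^8)^2 ≡ 69^2 = 4761 ≡ 616 (mod 829)
225^32 = (225^16)^2 ≡ 616^2 = 379456 ≡ 603 (mod 829)
225^60 = 225^32 · 225^16 · 225^8 · 225^4 ≡ 603 · 616 · 69 · 649 ≡ 11 (mod 829).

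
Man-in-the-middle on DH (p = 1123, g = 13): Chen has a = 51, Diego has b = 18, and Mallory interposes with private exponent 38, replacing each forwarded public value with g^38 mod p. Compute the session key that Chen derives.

1085

Chen receives Mallory's public value M = 13^38 mod 1123 instead of the honest one.
13^1 ≡ 13 (mod 1123)
13^2 = (13^1)^2 ≡ 13^2 = 169 ≡ 169 (mod 1123)
13^4 = (13^2)^2 ≡ 169^2 = 28561 ≡ 486 (mod 1123)
13^8 = (13^4)^2 ≡ 486^2 = 236196 ≡ 366 (mod 1123)
13^16 = (13^8)^2 ≡ 366^2 = 133956 ≡ 319 (mod 1123)
13^32 = (13^16)^2 ≡ 319^2 = 101761 ≡ 691 (mod 1123)
13^38 = 13^32 · 13^4 · 13^2 ≡ 691 · 486 · 169 ≡ 420 (mod 1123).
So M = 420. Chen computes K = M^51 mod 1123.
420^1 ≡ 420 (mod 1123)
420^2 = (420^1)^2 ≡ 420^2 = 176400 ≡ 89 (mod 1123)
420^4 = (420^2)^2 ≡ 89^2 = 7921 ≡ 60 (mod 1123)
420^8 = (420^4)^2 ≡ 60^2 = 3600 ≡ 231 (mod 1123)
420^16 = (420^8)^2 ≡ 231^2 = 53361 ≡ 580 (mod 1123)
420^32 = (420^16)^2 ≡ 580^2 = 336400 ≡ 623 (mod 1123)
420^51 = 420^32 · 420^16 · 420^2 · 420^1 ≡ 623 · 580 · 89 · 420 ≡ 1085 (mod 1123).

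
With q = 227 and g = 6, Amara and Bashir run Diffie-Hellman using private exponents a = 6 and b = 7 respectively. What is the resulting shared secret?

70

Bashir sends B = g^b mod q = 6^7 mod 227.
6^1 ≡ 6 (mod 227)
6^2 = (6^1)^2 ≡ 6^2 = 36 ≡ 36 (mod 227)
6^4 = (6^2)^2 ≡ 36^2 = 1296 ≡ 161 (mod 227)
6^7 = 6^4 · 6^2 · 6^1 ≡ 161 · 36 · 6 ≡ 45 (mod 227).
So B = 45. Amara then computes K = B^a mod q = 45^6 mod 227.
45^1 ≡ 45 (mod 227)
45^2 = (45^1)^2 ≡ 45^2 = 2025 ≡ 209 (mod 227)
45^4 = (45^2)^2 ≡ 209^2 = 43681 ≡ 97 (mod 227)
45^6 = 45^4 · 45^2 ≡ 97 · 209 ≡ 70 (mod 227).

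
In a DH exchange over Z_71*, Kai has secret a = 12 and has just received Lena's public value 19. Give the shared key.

9

Shared key K = 19^12 mod 71.
19^1 ≡ 19 (mod 71)
19^2 = (19^1)^2 ≡ 19^2 = 361 ≡ 6 (mod 71)
19^4 = (19^2)^2 ≡ 6^2 = 36 ≡ 36 (mod 71)
19^8 = (19^4)^2 ≡ 36^2 = 1296 ≡ 18 (mod 71)
19^12 = 19^8 · 19^4 ≡ 18 · 36 ≡ 9 (mod 71).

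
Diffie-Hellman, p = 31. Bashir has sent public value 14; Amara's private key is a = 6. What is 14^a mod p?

8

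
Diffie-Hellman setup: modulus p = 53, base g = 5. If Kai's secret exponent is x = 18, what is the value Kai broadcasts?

Public value = 5^{18} \pmod{53}.
5^1 ≡ 5 (mod 53)
5^2 = (5^1)^2 ≡ 5^2 = 25 ≡ 25 (mod 53)
5^4 = (5^2)^2 ≡ 25^2 = 625 ≡ 42 (mod 53)
5^8 = (5^4)^2 ≡ 42^2 = 1764 ≡ 15 (mod 53)
5^16 = (5^8)^2 ≡ 15^2 = 225 ≡ 13 (mod 53)
5^18 = 5^16 · 5^2 ≡ 13 · 25 ≡ 7 (mod 53).

7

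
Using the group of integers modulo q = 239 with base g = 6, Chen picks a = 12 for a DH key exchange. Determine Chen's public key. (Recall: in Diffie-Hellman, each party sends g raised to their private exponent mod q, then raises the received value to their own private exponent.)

Public value = 6^12 mod 239.
6^1 ≡ 6 (mod 239)
6^2 = (6^1)^2 ≡ 6^2 = 36 ≡ 36 (mod 239)
6^4 = (6^2)^2 ≡ 36^2 = 1296 ≡ 101 (mod 239)
6^8 = (6^4)^2 ≡ 101^2 = 10201 ≡ 163 (mod 239)
6^12 = 6^8 · 6^4 ≡ 163 · 101 ≡ 211 (mod 239).

211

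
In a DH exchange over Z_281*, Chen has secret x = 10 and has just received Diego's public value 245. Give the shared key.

32

Shared key K = 245^10 mod 281.
245^1 ≡ 245 (mod 281)
245^2 = (245^1)^2 ≡ 245^2 = 60025 ≡ 172 (mod 281)
245^4 = (245^2)^2 ≡ 172^2 = 29584 ≡ 79 (mod 281)
245^8 = (245^4)^2 ≡ 79^2 = 6241 ≡ 59 (mod 281)
245^10 = 245^8 · 245^2 ≡ 59 · 172 ≡ 32 (mod 281).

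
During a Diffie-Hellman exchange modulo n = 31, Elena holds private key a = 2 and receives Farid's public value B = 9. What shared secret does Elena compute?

19

Shared key K = 9^2 mod 31.
9^1 ≡ 9 (mod 31)
9^2 = (9^1)^2 ≡ 9^2 = 81 ≡ 19 (mod 31)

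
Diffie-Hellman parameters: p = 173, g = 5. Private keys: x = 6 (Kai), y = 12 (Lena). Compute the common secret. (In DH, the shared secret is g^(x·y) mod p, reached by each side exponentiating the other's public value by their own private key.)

36

Lena sends B = g^y mod p = 5^12 mod 173.
5^1 ≡ 5 (mod 173)
5^2 = (5^1)^2 ≡ 5^2 = 25 ≡ 25 (mod 173)
5^4 = (5^2)^2 ≡ 25^2 = 625 ≡ 106 (mod 173)
5^8 = (5^4)^2 ≡ 106^2 = 11236 ≡ 164 (mod 173)
5^12 = 5^8 · 5^4 ≡ 164 · 106 ≡ 84 (mod 173).
So B = 84. Kai then computes K = B^x mod p = 84^6 mod 173.
84^1 ≡ 84 (mod 173)
84^2 = (84^1)^2 ≡ 84^2 = 7056 ≡ 136 (mod 173)
84^4 = (84^2)^2 ≡ 136^2 = 18496 ≡ 158 (mod 173)
84^6 = 84^4 · 84^2 ≡ 158 · 136 ≡ 36 (mod 173).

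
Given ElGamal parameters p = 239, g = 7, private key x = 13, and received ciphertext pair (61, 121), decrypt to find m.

Shared mask s = c₁^x mod p = 61^13 mod 239.
61^1 ≡ 61 (mod 239)
61^2 = (61^1)^2 ≡ 61^2 = 3721 ≡ 136 (mod 239)
61^4 = (61^2)^2 ≡ 136^2 = 18496 ≡ 93 (mod 239)
61^8 = (61^4)^2 ≡ 93^2 = 8649 ≡ 45 (mod 239)
61^13 = 61^8 · 61^4 · 61^1 ≡ 45 · 93 · 61 ≡ 33 (mod 239).
So s = 33; s⁻¹ ≡ 29 (mod 239).
m = c₂ · s⁻¹ mod 239 = 121 · 29 mod 239 = 163.

163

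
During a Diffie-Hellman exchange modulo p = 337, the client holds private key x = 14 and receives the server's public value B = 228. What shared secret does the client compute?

241

Shared key K = 228^14 mod 337.
228^1 ≡ 228 (mod 337)
228^2 = (228^1)^2 ≡ 228^2 = 51984 ≡ 86 (mod 337)
228^4 = (228^2)^2 ≡ 86^2 = 7396 ≡ 319 (mod 337)
228^8 = (228^4)^2 ≡ 319^2 = 101761 ≡ 324 (mod 337)
228^14 = 228^8 · 228^4 · 228^2 ≡ 324 · 319 · 86 ≡ 241 (mod 337).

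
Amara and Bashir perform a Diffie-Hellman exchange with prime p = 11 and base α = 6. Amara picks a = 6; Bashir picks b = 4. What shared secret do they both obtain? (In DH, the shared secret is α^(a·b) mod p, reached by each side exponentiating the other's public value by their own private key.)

Amara sends A = α^a mod p = 6^6 mod 11.
6^1 ≡ 6 (mod 11)
6^2 = (6^1)^2 ≡ 6^2 = 36 ≡ 3 (mod 11)
6^4 = (6^2)^2 ≡ 3^2 = 9 ≡ 9 (mod 11)
6^6 = 6^4 · 6^2 ≡ 9 · 3 ≡ 5 (mod 11).
So A = 5. Bashir then computes K = A^b mod p = 5^4 mod 11.
5^1 ≡ 5 (mod 11)
5^2 = (5^1)^2 ≡ 5^2 = 25 ≡ 3 (mod 11)
5^4 = (5^2)^2 ≡ 3^2 = 9 ≡ 9 (mod 11)

9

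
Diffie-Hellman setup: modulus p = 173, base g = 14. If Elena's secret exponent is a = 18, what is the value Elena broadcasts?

Public value = 14^18 mod 173.
14^1 ≡ 14 (mod 173)
14^2 = (14^1)^2 ≡ 14^2 = 196 ≡ 23 (mod 173)
14^4 = (14^2)^2 ≡ 23^2 = 529 ≡ 10 (mod 173)
14^8 = (14^4)^2 ≡ 10^2 = 100 ≡ 100 (mod 173)
14^16 = (14^8)^2 ≡ 100^2 = 10000 ≡ 139 (mod 173)
14^18 = 14^16 · 14^2 ≡ 139 · 23 ≡ 83 (mod 173).

83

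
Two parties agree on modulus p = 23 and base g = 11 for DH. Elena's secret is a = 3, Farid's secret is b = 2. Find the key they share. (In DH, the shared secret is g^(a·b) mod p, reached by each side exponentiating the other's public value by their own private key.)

9

Elena sends A = g^a mod p = 11^3 mod 23.
11^1 ≡ 11 (mod 23)
11^2 = (11^1)^2 ≡ 11^2 = 121 ≡ 6 (mod 23)
11^3 = 11^2 · 11^1 ≡ 6 · 11 ≡ 20 (mod 23).
So A = 20. Farid then computes K = A^b mod p = 20^2 mod 23.
20^1 ≡ 20 (mod 23)
20^2 = (20^1)^2 ≡ 20^2 = 400 ≡ 9 (mod 23)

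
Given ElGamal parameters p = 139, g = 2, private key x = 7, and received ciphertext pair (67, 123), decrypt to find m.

94

Shared mask s = c₁^x mod p = 67^7 mod 139.
67^1 ≡ 67 (mod 139)
67^2 = (67^1)^2 ≡ 67^2 = 4489 ≡ 41 (mod 139)
67^4 = (67^2)^2 ≡ 41^2 = 1681 ≡ 13 (mod 139)
67^7 = 67^4 · 67^2 · 67^1 ≡ 13 · 41 · 67 ≡ 127 (mod 139).
So s = 127; s⁻¹ ≡ 81 (mod 139).
m = c₂ · s⁻¹ mod 139 = 123 · 81 mod 139 = 94.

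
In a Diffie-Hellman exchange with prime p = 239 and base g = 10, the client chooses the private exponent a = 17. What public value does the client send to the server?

44

Public value = 10^17 mod 239.
10^1 ≡ 10 (mod 239)
10^2 = (10^1)^2 ≡ 10^2 = 100 ≡ 100 (mod 239)
10^4 = (10^2)^2 ≡ 100^2 = 10000 ≡ 201 (mod 239)
10^8 = (10^4)^2 ≡ 201^2 = 40401 ≡ 10 (mod 239)
10^16 = (10^8)^2 ≡ 10^2 = 100 ≡ 100 (mod 239)
10^17 = 10^16 · 10^1 ≡ 100 · 10 ≡ 44 (mod 239).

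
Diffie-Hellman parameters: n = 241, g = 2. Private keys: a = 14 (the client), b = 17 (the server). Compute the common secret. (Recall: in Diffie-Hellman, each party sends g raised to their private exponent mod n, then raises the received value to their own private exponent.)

181

The client sends A = g^a mod n = 2^14 mod 241.
2^1 ≡ 2 (mod 241)
2^2 = (2^1)^2 ≡ 2^2 = 4 ≡ 4 (mod 241)
2^4 = (2^2)^2 ≡ 4^2 = 16 ≡ 16 (mod 241)
2^8 = (2^4)^2 ≡ 16^2 = 256 ≡ 15 (mod 241)
2^14 = 2^8 · 2^4 · 2^2 ≡ 15 · 16 · 4 ≡ 237 (mod 241).
So A = 237. The server then computes K = A^b mod n = 237^17 mod 241.
237^1 ≡ 237 (mod 241)
237^2 = (237^1)^2 ≡ 237^2 = 56169 ≡ 16 (mod 241)
237^4 = (237^2)^2 ≡ 16^2 = 256 ≡ 15 (mod 241)
237^8 = (237^4)^2 ≡ 15^2 = 225 ≡ 225 (mod 241)
237^16 = (237^8)^2 ≡ 225^2 = 50625 ≡ 15 (mod 241)
237^17 = 237^16 · 237^1 ≡ 15 · 237 ≡ 181 (mod 241).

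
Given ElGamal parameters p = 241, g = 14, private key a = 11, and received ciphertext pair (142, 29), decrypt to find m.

Shared mask s = c₁^a mod p = 142^11 mod 241.
142^1 ≡ 142 (mod 241)
142^2 = (142^1)^2 ≡ 142^2 = 20164 ≡ 161 (mod 241)
142^4 = (142^2)^2 ≡ 161^2 = 25921 ≡ 134 (mod 241)
142^8 = (142^4)^2 ≡ 134^2 = 17956 ≡ 122 (mod 241)
142^11 = 142^8 · 142^2 · 142^1 ≡ 122 · 161 · 142 ≡ 71 (mod 241).
So s = 71; s⁻¹ ≡ 129 (mod 241).
m = c₂ · s⁻¹ mod 241 = 29 · 129 mod 241 = 126.

126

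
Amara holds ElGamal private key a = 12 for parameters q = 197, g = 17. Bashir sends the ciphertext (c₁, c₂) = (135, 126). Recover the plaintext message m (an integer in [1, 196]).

Shared mask s = c₁^a mod q = 135^12 mod 197.
135^1 ≡ 135 (mod 197)
135^2 = (135^1)^2 ≡ 135^2 = 18225 ≡ 101 (mod 197)
135^4 = (135^2)^2 ≡ 101^2 = 10201 ≡ 154 (mod 197)
135^8 = (135^4)^2 ≡ 154^2 = 23716 ≡ 76 (mod 197)
135^12 = 135^8 · 135^4 ≡ 76 · 154 ≡ 81 (mod 197).
So s = 81; s⁻¹ ≡ 90 (mod 197).
m = c₂ · s⁻¹ mod 197 = 126 · 90 mod 197 = 111.

111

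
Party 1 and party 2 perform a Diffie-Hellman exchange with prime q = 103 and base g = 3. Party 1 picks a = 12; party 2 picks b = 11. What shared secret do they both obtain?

Party 2 sends B = g^b mod q = 3^11 mod 103.
3^1 ≡ 3 (mod 103)
3^2 = (3^1)^2 ≡ 3^2 = 9 ≡ 9 (mod 103)
3^4 = (3^2)^2 ≡ 9^2 = 81 ≡ 81 (mod 103)
3^8 = (3^4)^2 ≡ 81^2 = 6561 ≡ 72 (mod 103)
3^11 = 3^8 · 3^2 · 3^1 ≡ 72 · 9 · 3 ≡ 90 (mod 103).
So B = 90. Party 1 then computes K = B^a mod q = 90^12 mod 103.
90^1 ≡ 90 (mod 103)
90^2 = (90^1)^2 ≡ 90^2 = 8100 ≡ 66 (mod 103)
90^4 = (90^2)^2 ≡ 66^2 = 4356 ≡ 30 (mod 103)
90^8 = (90^4)^2 ≡ 30^2 = 900 ≡ 76 (mod 103)
90^12 = 90^8 · 90^4 ≡ 76 · 30 ≡ 14 (mod 103).

14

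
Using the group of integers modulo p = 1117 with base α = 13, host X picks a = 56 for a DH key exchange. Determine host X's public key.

Public value = 13^56 (mod 1117).
13^1 ≡ 13 (mod 1117)
13^2 = (13^1)^2 ≡ 13^2 = 169 ≡ 169 (mod 1117)
13^4 = (13^2)^2 ≡ 169^2 = 28561 ≡ 636 (mod 1117)
13^8 = (13^4)^2 ≡ 636^2 = 404496 ≡ 142 (mod 1117)
13^16 = (13^8)^2 ≡ 142^2 = 20164 ≡ 58 (mod 1117)
13^32 = (13^16)^2 ≡ 58^2 = 3364 ≡ 13 (mod 1117)
13^56 = 13^32 · 13^16 · 13^8 ≡ 13 · 58 · 142 ≡ 953 (mod 1117).

953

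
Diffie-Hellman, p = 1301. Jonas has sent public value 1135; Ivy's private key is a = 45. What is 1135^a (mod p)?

917

Shared key K = 1135^45 mod 1301.
1135^1 ≡ 1135 (mod 1301)
1135^2 = (1135^1)^2 ≡ 1135^2 = 1288225 ≡ 235 (mod 1301)
1135^4 = (1135^2)^2 ≡ 235^2 = 55225 ≡ 583 (mod 1301)
1135^8 = (1135^4)^2 ≡ 583^2 = 339889 ≡ 328 (mod 1301)
1135^16 = (1135^8)^2 ≡ 328^2 = 107584 ≡ 902 (mod 1301)
1135^32 = (1135^16)^2 ≡ 902^2 = 813604 ≡ 479 (mod 1301)
1135^45 = 1135^32 · 1135^8 · 1135^4 · 1135^1 ≡ 479 · 328 · 583 · 1135 ≡ 917 (mod 1301).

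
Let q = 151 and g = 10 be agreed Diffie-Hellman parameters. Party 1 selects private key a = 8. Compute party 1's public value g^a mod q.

Public value = 10^8 mod 151.
10^1 ≡ 10 (mod 151)
10^2 = (10^1)^2 ≡ 10^2 = 100 ≡ 100 (mod 151)
10^4 = (10^2)^2 ≡ 100^2 = 10000 ≡ 34 (mod 151)
10^8 = (10^4)^2 ≡ 34^2 = 1156 ≡ 99 (mod 151)

99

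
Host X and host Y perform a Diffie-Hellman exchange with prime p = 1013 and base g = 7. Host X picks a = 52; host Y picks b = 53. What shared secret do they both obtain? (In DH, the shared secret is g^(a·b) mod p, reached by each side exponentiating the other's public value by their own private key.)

962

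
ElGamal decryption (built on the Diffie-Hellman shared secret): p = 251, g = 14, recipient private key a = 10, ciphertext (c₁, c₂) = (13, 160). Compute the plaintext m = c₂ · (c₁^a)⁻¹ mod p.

2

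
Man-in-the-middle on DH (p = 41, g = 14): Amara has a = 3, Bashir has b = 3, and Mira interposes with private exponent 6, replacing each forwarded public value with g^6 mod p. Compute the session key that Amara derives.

32

Amara receives Mira's public value M = 14^6 mod 41 instead of the honest one.
14^1 ≡ 14 (mod 41)
14^2 = (14^1)^2 ≡ 14^2 = 196 ≡ 32 (mod 41)
14^4 = (14^2)^2 ≡ 32^2 = 1024 ≡ 40 (mod 41)
14^6 = 14^4 · 14^2 ≡ 40 · 32 ≡ 9 (mod 41).
So M = 9. Amara computes K = M^3 mod 41.
9^1 ≡ 9 (mod 41)
9^2 = (9^1)^2 ≡ 9^2 = 81 ≡ 40 (mod 41)
9^3 = 9^2 · 9^1 ≡ 40 · 9 ≡ 32 (mod 41).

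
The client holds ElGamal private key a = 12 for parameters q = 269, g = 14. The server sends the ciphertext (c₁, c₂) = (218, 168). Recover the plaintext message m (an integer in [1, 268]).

266

Shared mask s = c₁^a mod q = 218^12 mod 269.
218^1 ≡ 218 (mod 269)
218^2 = (218^1)^2 ≡ 218^2 = 47524 ≡ 180 (mod 269)
218^4 = (218^2)^2 ≡ 180^2 = 32400 ≡ 120 (mod 269)
218^8 = (218^4)^2 ≡ 120^2 = 14400 ≡ 143 (mod 269)
218^12 = 218^8 · 218^4 ≡ 143 · 120 ≡ 213 (mod 269).
So s = 213; s⁻¹ ≡ 24 (mod 269).
m = c₂ · s⁻¹ mod 269 = 168 · 24 mod 269 = 266.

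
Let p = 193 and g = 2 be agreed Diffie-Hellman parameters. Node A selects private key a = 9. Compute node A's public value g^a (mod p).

126

Public value = 2^9 (mod 193).
2^1 ≡ 2 (mod 193)
2^2 = (2^1)^2 ≡ 2^2 = 4 ≡ 4 (mod 193)
2^4 = (2^2)^2 ≡ 4^2 = 16 ≡ 16 (mod 193)
2^8 = (2^4)^2 ≡ 16^2 = 256 ≡ 63 (mod 193)
2^9 = 2^8 · 2^1 ≡ 63 · 2 ≡ 126 (mod 193).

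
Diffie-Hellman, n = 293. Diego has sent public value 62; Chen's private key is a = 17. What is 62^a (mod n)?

Shared key K = 62^17 mod 293.
62^1 ≡ 62 (mod 293)
62^2 = (62^1)^2 ≡ 62^2 = 3844 ≡ 35 (mod 293)
62^4 = (62^2)^2 ≡ 35^2 = 1225 ≡ 53 (mod 293)
62^8 = (62^4)^2 ≡ 53^2 = 2809 ≡ 172 (mod 293)
62^16 = (62^8)^2 ≡ 172^2 = 29584 ≡ 284 (mod 293)
62^17 = 62^16 · 62^1 ≡ 284 · 62 ≡ 28 (mod 293).

28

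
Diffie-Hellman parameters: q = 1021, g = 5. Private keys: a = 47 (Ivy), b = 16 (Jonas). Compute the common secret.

Ivy sends A = g^a mod q = 5^47 mod 1021.
5^1 ≡ 5 (mod 1021)
5^2 = (5^1)^2 ≡ 5^2 = 25 ≡ 25 (mod 1021)
5^4 = (5^2)^2 ≡ 25^2 = 625 ≡ 625 (mod 1021)
5^8 = (5^4)^2 ≡ 625^2 = 390625 ≡ 603 (mod 1021)
5^16 = (5^8)^2 ≡ 603^2 = 363609 ≡ 133 (mod 1021)
5^32 = (5^16)^2 ≡ 133^2 = 17689 ≡ 332 (mod 1021)
5^47 = 5^32 · 5^8 · 5^4 · 5^2 · 5^1 ≡ 332 · 603 · 625 · 25 · 5 ≡ 459 (mod 1021).
So A = 459. Jonas then computes K = A^b mod q = 459^16 mod 1021.
459^1 ≡ 459 (mod 1021)
459^2 = (459^1)^2 ≡ 459^2 = 210681 ≡ 355 (mod 1021)
459^4 = (459^2)^2 ≡ 355^2 = 126025 ≡ 442 (mod 1021)
459^8 = (459^4)^2 ≡ 442^2 = 195364 ≡ 353 (mod 1021)
459^16 = (459^8)^2 ≡ 353^2 = 124609 ≡ 47 (mod 1021)

47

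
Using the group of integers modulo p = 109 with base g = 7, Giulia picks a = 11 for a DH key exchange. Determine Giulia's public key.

Public value = 7^{11} \pmod{109}.
7^1 ≡ 7 (mod 109)
7^2 = (7^1)^2 ≡ 7^2 = 49 ≡ 49 (mod 109)
7^4 = (7^2)^2 ≡ 49^2 = 2401 ≡ 3 (mod 109)
7^8 = (7^4)^2 ≡ 3^2 = 9 ≡ 9 (mod 109)
7^11 = 7^8 · 7^2 · 7^1 ≡ 9 · 49 · 7 ≡ 35 (mod 109).

35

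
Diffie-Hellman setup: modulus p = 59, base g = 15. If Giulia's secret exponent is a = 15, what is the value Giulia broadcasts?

29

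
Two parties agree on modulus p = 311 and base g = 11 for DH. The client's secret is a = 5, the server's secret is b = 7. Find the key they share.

The client sends A = g^a mod p = 11^5 mod 311.
11^1 ≡ 11 (mod 311)
11^2 = (11^1)^2 ≡ 11^2 = 121 ≡ 121 (mod 311)
11^4 = (11^2)^2 ≡ 121^2 = 14641 ≡ 24 (mod 311)
11^5 = 11^4 · 11^1 ≡ 24 · 11 ≡ 264 (mod 311).
So A = 264. The server then computes K = A^b mod p = 264^7 mod 311.
264^1 ≡ 264 (mod 311)
264^2 = (264^1)^2 ≡ 264^2 = 69696 ≡ 32 (mod 311)
264^4 = (264^2)^2 ≡ 32^2 = 1024 ≡ 91 (mod 311)
264^7 = 264^4 · 264^2 · 264^1 ≡ 91 · 32 · 264 ≡ 287 (mod 311).

287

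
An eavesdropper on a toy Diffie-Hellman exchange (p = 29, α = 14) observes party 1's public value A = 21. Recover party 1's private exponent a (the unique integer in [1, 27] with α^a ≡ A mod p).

Try successive powers of 14 modulo 29:
14^1 ≡ 14
14^2 ≡ 22
14^3 ≡ 18
14^4 ≡ 20
14^5 ≡ 19
14^6 ≡ 5
14^7 ≡ 12
14^8 ≡ 23
14^9 ≡ 3
14^10 ≡ 13
14^11 ≡ 8
14^12 ≡ 25
14^13 ≡ 2
14^14 ≡ 28
14^15 ≡ 15
14^16 ≡ 7
14^17 ≡ 11
14^18 ≡ 9
14^19 ≡ 10
14^20 ≡ 24
14^21 ≡ 17
14^22 ≡ 6
14^23 ≡ 26
14^24 ≡ 16
14^25 ≡ 21
Found: a = 25.

25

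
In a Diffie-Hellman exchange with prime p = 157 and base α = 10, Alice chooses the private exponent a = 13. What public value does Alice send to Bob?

145

Public value = 10^13 (mod 157).
10^1 ≡ 10 (mod 157)
10^2 = (10^1)^2 ≡ 10^2 = 100 ≡ 100 (mod 157)
10^4 = (10^2)^2 ≡ 100^2 = 10000 ≡ 109 (mod 157)
10^8 = (10^4)^2 ≡ 109^2 = 11881 ≡ 106 (mod 157)
10^13 = 10^8 · 10^4 · 10^1 ≡ 106 · 109 · 10 ≡ 145 (mod 157).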